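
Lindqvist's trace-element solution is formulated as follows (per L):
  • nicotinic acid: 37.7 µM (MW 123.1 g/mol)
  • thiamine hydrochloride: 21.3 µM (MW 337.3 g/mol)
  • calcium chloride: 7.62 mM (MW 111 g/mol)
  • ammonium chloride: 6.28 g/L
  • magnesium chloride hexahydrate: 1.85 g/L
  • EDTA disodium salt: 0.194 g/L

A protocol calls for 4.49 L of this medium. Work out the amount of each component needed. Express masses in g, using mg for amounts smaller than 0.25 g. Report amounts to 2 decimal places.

Scale factor relative to 1 L: 4.49.
nicotinic acid: 37.7 µmol/L × 123.1 g/mol × 4.49 L ÷ 1000 = 20.84 mg
thiamine hydrochloride: 21.3 µmol/L × 337.3 g/mol × 4.49 L ÷ 1000 = 32.26 mg
calcium chloride: 7.62 mmol/L × 111 g/mol × 4.49 L ÷ 1000 = 3.80 g
ammonium chloride: 6.28 g/L × 4.49 L = 28.20 g
magnesium chloride hexahydrate: 1.85 g/L × 4.49 L = 8.31 g
EDTA disodium salt: 0.194 g/L × 4.49 L = 0.87 g

nicotinic acid 20.84 mg; thiamine hydrochloride 32.26 mg; calcium chloride 3.80 g; ammonium chloride 28.20 g; magnesium chloride hexahydrate 8.31 g; EDTA disodium salt 0.87 g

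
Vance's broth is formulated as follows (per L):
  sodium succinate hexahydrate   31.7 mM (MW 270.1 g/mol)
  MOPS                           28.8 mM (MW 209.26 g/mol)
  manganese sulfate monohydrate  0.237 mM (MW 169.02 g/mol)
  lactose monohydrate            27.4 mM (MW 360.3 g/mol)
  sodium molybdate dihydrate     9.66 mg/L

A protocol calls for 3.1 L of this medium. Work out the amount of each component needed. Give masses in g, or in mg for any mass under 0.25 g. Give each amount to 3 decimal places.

Working volume: 3.1 L.
sodium succinate hexahydrate: 31.7 mmol/L × 270.1 g/mol × 3.1 L ÷ 1000 = 26.543 g
MOPS: 28.8 mmol/L × 209.26 g/mol × 3.1 L ÷ 1000 = 18.683 g
manganese sulfate monohydrate: 0.237 mmol/L × 169.02 mg/mmol × 3.1 L = 124.179 mg
lactose monohydrate: 27.4 mmol/L × 360.3 g/mol × 3.1 L ÷ 1000 = 30.604 g
sodium molybdate dihydrate: 9.66 mg/L × 3.1 L = 29.946 mg

sodium succinate hexahydrate 26.543 g; MOPS 18.683 g; manganese sulfate monohydrate 124.179 mg; lactose monohydrate 30.604 g; sodium molybdate dihydrate 29.946 mg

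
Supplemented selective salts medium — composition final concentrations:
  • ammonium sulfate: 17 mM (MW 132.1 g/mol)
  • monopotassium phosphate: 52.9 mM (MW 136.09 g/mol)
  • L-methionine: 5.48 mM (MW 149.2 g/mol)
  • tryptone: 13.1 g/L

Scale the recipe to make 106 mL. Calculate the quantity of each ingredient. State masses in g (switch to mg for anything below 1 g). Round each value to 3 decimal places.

ammonium sulfate 238.044 mg; monopotassium phosphate 763.111 mg; L-methionine 86.667 mg; tryptone 1.389 g

Working volume: 106 mL = 0.106 L.
ammonium sulfate: 17 mmol/L × 132.1 mg/mmol × 0.106 L = 238.044 mg
monopotassium phosphate: 52.9 mmol/L × 136.09 mg/mmol × 0.106 L = 763.111 mg
L-methionine: 5.48 mmol/L × 149.2 mg/mmol × 0.106 L = 86.667 mg
tryptone: 13.1 g/L × 0.106 L = 1.389 g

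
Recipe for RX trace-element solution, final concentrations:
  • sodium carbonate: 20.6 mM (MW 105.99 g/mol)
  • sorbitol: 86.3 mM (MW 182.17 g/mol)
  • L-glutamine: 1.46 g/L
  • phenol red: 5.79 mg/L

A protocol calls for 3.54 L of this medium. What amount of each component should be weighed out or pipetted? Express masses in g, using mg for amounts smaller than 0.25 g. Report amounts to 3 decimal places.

sodium carbonate 7.729 g; sorbitol 55.653 g; L-glutamine 5.168 g; phenol red 20.497 mg

Working volume: 3.54 L.
sodium carbonate: 20.6 mmol/L × 105.99 g/mol × 3.54 L ÷ 1000 = 7.729 g
sorbitol: 86.3 mmol/L × 182.17 g/mol × 3.54 L ÷ 1000 = 55.653 g
L-glutamine: 1.46 g/L × 3.54 L = 5.168 g
phenol red: 5.79 mg/L × 3.54 L = 20.497 mg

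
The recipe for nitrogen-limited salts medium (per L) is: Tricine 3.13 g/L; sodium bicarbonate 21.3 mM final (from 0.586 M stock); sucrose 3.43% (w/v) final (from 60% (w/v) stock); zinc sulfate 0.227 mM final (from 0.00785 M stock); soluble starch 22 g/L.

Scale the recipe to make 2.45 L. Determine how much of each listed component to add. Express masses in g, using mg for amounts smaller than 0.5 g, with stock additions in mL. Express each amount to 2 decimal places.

Scale factor relative to 1 L: 2.45.
Tricine: 3.13 g/L × 2.45 L = 7.67 g
sodium bicarbonate: dilute stock: 21.3 mM × 2450 mL ÷ 586 mM = 89.05 mL
sucrose: C1V1 = C2V2 → 3.43% ÷ 60% × 2450 mL = 140.06 mL
zinc sulfate: dilute stock: 0.227 mM × 2450 mL ÷ 7.85 mM = 70.85 mL
soluble starch: 22 g/L × 2.45 L = 53.90 g

Tricine 7.67 g; sodium bicarbonate 89.05 mL; sucrose 140.06 mL; zinc sulfate 70.85 mL; soluble starch 53.90 g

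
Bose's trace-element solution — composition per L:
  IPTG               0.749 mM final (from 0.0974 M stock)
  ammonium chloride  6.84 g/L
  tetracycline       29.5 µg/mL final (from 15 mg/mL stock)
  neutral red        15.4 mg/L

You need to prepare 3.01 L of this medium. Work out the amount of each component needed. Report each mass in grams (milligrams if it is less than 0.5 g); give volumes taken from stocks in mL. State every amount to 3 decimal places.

Scale factor relative to 1 L: 3.01.
IPTG: dilute stock: 0.749 mM × 3010 mL ÷ 97.4 mM = 23.147 mL
ammonium chloride: 6.84 g/L × 3.01 L = 20.588 g
tetracycline: C1V1 = C2V2 → 29.5 µg/mL × 3010 mL ÷ 15000 µg/mL = 5.920 mL
neutral red: 15.4 mg/L × 3.01 L = 46.354 mg

IPTG 23.147 mL; ammonium chloride 20.588 g; tetracycline 5.920 mL; neutral red 46.354 mg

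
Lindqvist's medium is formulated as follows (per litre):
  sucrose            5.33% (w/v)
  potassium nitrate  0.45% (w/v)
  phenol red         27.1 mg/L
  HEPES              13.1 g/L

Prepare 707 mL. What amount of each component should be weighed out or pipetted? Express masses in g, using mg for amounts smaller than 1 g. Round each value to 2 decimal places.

sucrose 37.68 g; potassium nitrate 3.18 g; phenol red 19.16 mg; HEPES 9.26 g

Scale factor relative to 1 L: 0.707.
sucrose: 5.33% w/v = 53.3 g/L → 53.3 × 0.707 L = 37.68 g
potassium nitrate: 0.45 g per 100 mL × 707 mL ÷ 100 = 3.18 g
phenol red: 27.1 mg/L × 0.707 L = 19.16 mg
HEPES: 13.1 g/L × 0.707 L = 9.26 g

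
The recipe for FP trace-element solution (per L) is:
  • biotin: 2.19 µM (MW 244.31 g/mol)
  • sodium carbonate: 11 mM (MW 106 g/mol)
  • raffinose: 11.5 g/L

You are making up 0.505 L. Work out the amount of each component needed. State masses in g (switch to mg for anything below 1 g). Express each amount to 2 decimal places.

Scale factor relative to 1 L: 0.505.
biotin: 2.19 µmol/L × 244.31 g/mol × 0.505 L ÷ 1000 = 0.27 mg
sodium carbonate: 11 mmol/L × 106 mg/mmol × 0.505 L = 588.83 mg
raffinose: 11.5 g/L × 0.505 L = 5.81 g

biotin 0.27 mg; sodium carbonate 588.83 mg; raffinose 5.81 g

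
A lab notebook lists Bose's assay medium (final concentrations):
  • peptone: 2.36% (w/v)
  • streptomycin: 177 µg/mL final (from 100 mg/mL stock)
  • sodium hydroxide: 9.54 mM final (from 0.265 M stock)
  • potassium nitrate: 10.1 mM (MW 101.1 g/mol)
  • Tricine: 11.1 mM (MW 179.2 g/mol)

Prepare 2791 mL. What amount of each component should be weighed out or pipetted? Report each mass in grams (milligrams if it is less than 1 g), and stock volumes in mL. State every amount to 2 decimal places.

Scale factor relative to 1 L: 2.791.
peptone: 2.36 g per 100 mL × 2791 mL ÷ 100 = 65.87 g
streptomycin: C1V1 = C2V2 → 177 µg/mL × 2791 mL ÷ 100000 µg/mL = 4.94 mL
sodium hydroxide: dilute stock: 9.54 mM × 2791 mL ÷ 265 mM = 100.48 mL
potassium nitrate: 10.1 mmol/L × 101.1 g/mol × 2.791 L ÷ 1000 = 2.85 g
Tricine: 11.1 mmol/L × 179.2 g/mol × 2.791 L ÷ 1000 = 5.55 g

peptone 65.87 g; streptomycin 4.94 mL; sodium hydroxide 100.48 mL; potassium nitrate 2.85 g; Tricine 5.55 g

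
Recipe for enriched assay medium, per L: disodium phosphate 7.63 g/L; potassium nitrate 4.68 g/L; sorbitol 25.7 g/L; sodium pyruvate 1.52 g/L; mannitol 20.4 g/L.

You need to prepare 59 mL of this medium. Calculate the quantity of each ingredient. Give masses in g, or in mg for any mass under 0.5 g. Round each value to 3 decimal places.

Scale factor relative to 1 L: 0.059.
disodium phosphate: 7.63 g/L × 0.059 L = 0.45017 g = 450.170 mg
potassium nitrate: 4.68 g/L × 0.059 L = 0.27612 g = 276.120 mg
sorbitol: 25.7 g/L × 0.059 L = 1.516 g
sodium pyruvate: 1.52 g/L × 0.059 L = 0.08968 g = 89.680 mg
mannitol: 20.4 g/L × 0.059 L = 1.204 g

disodium phosphate 450.170 mg; potassium nitrate 276.120 mg; sorbitol 1.516 g; sodium pyruvate 89.680 mg; mannitol 1.204 g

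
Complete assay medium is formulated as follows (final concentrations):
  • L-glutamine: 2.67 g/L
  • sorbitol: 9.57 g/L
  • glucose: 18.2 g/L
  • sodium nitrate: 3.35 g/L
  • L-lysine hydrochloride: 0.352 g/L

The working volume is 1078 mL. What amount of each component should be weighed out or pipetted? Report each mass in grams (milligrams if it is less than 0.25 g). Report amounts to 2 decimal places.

Target volume = 1078 mL = 1.078 L.
L-glutamine: 2.67 g/L × 1.078 L = 2.88 g
sorbitol: 9.57 g/L × 1.078 L = 10.32 g
glucose: 18.2 g/L × 1.078 L = 19.62 g
sodium nitrate: 3.35 g/L × 1.078 L = 3.61 g
L-lysine hydrochloride: 0.352 g/L × 1.078 L = 0.38 g

L-glutamine 2.88 g; sorbitol 10.32 g; glucose 19.62 g; sodium nitrate 3.61 g; L-lysine hydrochloride 0.38 g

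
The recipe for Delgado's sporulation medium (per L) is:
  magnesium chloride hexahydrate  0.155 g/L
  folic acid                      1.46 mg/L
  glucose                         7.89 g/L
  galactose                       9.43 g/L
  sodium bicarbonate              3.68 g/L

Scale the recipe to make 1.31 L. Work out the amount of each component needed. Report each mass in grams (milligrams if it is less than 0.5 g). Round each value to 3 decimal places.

Working volume: 1.31 L.
magnesium chloride hexahydrate: 0.155 g/L × 1.31 L = 0.20305 g = 203.050 mg
folic acid: 1.46 mg/L × 1.31 L = 1.913 mg
glucose: 7.89 g/L × 1.31 L = 10.336 g
galactose: 9.43 g/L × 1.31 L = 12.353 g
sodium bicarbonate: 3.68 g/L × 1.31 L = 4.821 g

magnesium chloride hexahydrate 203.050 mg; folic acid 1.913 mg; glucose 10.336 g; galactose 12.353 g; sodium bicarbonate 4.821 g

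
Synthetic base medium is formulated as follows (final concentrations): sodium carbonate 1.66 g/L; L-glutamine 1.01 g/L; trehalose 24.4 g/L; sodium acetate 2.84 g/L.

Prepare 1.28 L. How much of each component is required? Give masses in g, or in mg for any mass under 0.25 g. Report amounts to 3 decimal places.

Working volume: 1.28 L.
sodium carbonate: 1.66 g/L × 1.28 L = 2.125 g
L-glutamine: 1.01 g/L × 1.28 L = 1.293 g
trehalose: 24.4 g/L × 1.28 L = 31.232 g
sodium acetate: 2.84 g/L × 1.28 L = 3.635 g

sodium carbonate 2.125 g; L-glutamine 1.293 g; trehalose 31.232 g; sodium acetate 3.635 g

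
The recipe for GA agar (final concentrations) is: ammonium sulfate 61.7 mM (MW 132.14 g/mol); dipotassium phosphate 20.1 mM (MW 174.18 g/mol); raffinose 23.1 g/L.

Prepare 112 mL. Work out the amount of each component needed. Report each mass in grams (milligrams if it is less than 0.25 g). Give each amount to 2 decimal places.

ammonium sulfate 0.91 g; dipotassium phosphate 0.39 g; raffinose 2.59 g

Working volume: 112 mL = 0.112 L.
ammonium sulfate: 61.7 mmol/L × 132.14 g/mol × 0.112 L ÷ 1000 = 0.91 g
dipotassium phosphate: 20.1 mmol/L × 174.18 g/mol × 0.112 L ÷ 1000 = 0.39 g
raffinose: 23.1 g/L × 0.112 L = 2.59 g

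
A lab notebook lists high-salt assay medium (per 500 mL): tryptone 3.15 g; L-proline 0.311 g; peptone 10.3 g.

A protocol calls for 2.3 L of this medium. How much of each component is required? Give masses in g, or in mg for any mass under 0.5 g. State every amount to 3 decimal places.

tryptone 14.490 g; L-proline 1.431 g; peptone 47.380 g

Ratio of target to recipe volume: 2300 / 500 = 4.6.
tryptone: 3.15 g × (2300 mL / 500 mL) = 14.490 g
L-proline: 0.311 g × (2300 mL / 500 mL) = 1.431 g
peptone: 10.3 g × (2300 mL / 500 mL) = 47.380 g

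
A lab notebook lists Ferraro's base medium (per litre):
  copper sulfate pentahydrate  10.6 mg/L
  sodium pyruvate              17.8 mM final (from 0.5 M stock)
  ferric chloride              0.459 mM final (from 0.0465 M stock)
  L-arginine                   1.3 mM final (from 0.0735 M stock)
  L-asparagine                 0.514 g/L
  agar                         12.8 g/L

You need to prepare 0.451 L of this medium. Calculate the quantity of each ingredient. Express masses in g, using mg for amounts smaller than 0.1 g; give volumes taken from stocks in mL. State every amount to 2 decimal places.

Working volume: 0.451 L.
copper sulfate pentahydrate: 10.6 mg/L × 0.451 L = 4.78 mg
sodium pyruvate: dilute stock: 17.8 mM × 451 mL ÷ 500 mM = 16.06 mL
ferric chloride: C1V1 = C2V2 → 0.459 mM × 451 mL ÷ 46.5 mM = 4.45 mL
L-arginine: V = C2·V2/C1 = 1.3 mM × 451 mL ÷ 73.5 mM = 7.98 mL
L-asparagine: 0.514 g/L × 0.451 L = 0.23 g
agar: 12.8 g/L × 0.451 L = 5.77 g

copper sulfate pentahydrate 4.78 mg; sodium pyruvate 16.06 mL; ferric chloride 4.45 mL; L-arginine 7.98 mL; L-asparagine 0.23 g; agar 5.77 g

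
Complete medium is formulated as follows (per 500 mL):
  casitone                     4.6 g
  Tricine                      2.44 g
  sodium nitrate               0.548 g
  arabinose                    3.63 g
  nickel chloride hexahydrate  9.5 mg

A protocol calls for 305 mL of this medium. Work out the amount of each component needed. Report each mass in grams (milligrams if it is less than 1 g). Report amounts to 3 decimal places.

casitone 2.806 g; Tricine 1.488 g; sodium nitrate 334.280 mg; arabinose 2.214 g; nickel chloride hexahydrate 5.795 mg

Scale factor = 305 mL / 500 mL = 0.61.
casitone: 4.6 g × (305 mL / 500 mL) = 2.806 g
Tricine: 2.44 g × (305 mL / 500 mL) = 1.488 g
sodium nitrate: 0.548 g × (305 mL / 500 mL) = 0.33428 g = 334.280 mg
arabinose: 3.63 g × (305 mL / 500 mL) = 2.214 g
nickel chloride hexahydrate: 9.5 mg × (305 mL / 500 mL) = 5.795 mg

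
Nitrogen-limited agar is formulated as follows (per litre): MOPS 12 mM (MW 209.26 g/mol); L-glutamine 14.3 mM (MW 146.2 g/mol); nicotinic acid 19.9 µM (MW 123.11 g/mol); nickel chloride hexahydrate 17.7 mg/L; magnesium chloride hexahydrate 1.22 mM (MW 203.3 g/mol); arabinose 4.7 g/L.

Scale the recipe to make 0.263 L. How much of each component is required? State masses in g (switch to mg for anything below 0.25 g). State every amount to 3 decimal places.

MOPS 0.660 g; L-glutamine 0.550 g; nicotinic acid 0.644 mg; nickel chloride hexahydrate 4.655 mg; magnesium chloride hexahydrate 65.231 mg; arabinose 1.236 g

Scale factor relative to 1 L: 0.263.
MOPS: 12 mmol/L × 209.26 g/mol × 0.263 L ÷ 1000 = 0.660 g
L-glutamine: 14.3 mmol/L × 146.2 g/mol × 0.263 L ÷ 1000 = 0.550 g
nicotinic acid: 19.9 µmol/L × 123.11 g/mol × 0.263 L ÷ 1000 = 0.644 mg
nickel chloride hexahydrate: 17.7 mg/L × 0.263 L = 4.655 mg
magnesium chloride hexahydrate: 1.22 mmol/L × 203.3 mg/mmol × 0.263 L = 65.231 mg
arabinose: 4.7 g/L × 0.263 L = 1.236 g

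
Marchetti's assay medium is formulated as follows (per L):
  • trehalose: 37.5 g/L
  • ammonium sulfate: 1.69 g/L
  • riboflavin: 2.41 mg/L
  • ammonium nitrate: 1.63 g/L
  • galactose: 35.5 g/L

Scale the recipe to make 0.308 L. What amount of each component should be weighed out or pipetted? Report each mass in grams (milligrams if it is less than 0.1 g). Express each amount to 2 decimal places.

trehalose 11.55 g; ammonium sulfate 0.52 g; riboflavin 0.74 mg; ammonium nitrate 0.50 g; galactose 10.93 g

Scale factor relative to 1 L: 0.308.
trehalose: 37.5 g/L × 0.308 L = 11.55 g
ammonium sulfate: 1.69 g/L × 0.308 L = 0.52 g
riboflavin: 2.41 mg/L × 0.308 L = 0.74 mg
ammonium nitrate: 1.63 g/L × 0.308 L = 0.50 g
galactose: 35.5 g/L × 0.308 L = 10.93 g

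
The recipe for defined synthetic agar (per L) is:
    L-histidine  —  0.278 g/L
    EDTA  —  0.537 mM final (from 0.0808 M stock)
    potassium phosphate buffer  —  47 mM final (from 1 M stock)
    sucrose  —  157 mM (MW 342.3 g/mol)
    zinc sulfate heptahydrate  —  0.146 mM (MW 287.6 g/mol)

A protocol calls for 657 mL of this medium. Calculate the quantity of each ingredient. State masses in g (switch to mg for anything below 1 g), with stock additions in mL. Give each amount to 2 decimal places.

Target volume = 657 mL = 0.657 L.
L-histidine: 0.278 g/L × 0.657 L = 0.182646 g = 182.65 mg
EDTA: V = C2·V2/C1 = 0.537 mM × 657 mL ÷ 80.8 mM = 4.37 mL
potassium phosphate buffer: dilute stock: 47 mM × 657 mL ÷ 1000 mM = 30.88 mL
sucrose: 157 mmol/L × 342.3 g/mol × 0.657 L ÷ 1000 = 35.31 g
zinc sulfate heptahydrate: 0.146 mmol/L × 287.6 mg/mmol × 0.657 L = 27.59 mg

L-histidine 182.65 mg; EDTA 4.37 mL; potassium phosphate buffer 30.88 mL; sucrose 35.31 g; zinc sulfate heptahydrate 27.59 mg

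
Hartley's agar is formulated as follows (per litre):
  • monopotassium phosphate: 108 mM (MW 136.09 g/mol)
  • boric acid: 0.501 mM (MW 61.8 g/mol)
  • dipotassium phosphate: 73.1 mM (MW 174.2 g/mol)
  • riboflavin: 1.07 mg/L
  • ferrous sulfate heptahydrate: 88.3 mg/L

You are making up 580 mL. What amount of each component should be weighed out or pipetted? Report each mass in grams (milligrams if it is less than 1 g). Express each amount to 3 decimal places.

Working volume: 580 mL = 0.58 L.
monopotassium phosphate: 108 mmol/L × 136.09 g/mol × 0.58 L ÷ 1000 = 8.525 g
boric acid: 0.501 mmol/L × 61.8 mg/mmol × 0.58 L = 17.958 mg
dipotassium phosphate: 73.1 mmol/L × 174.2 g/mol × 0.58 L ÷ 1000 = 7.386 g
riboflavin: 1.07 mg/L × 0.58 L = 0.621 mg
ferrous sulfate heptahydrate: 88.3 mg/L × 0.58 L = 51.214 mg

monopotassium phosphate 8.525 g; boric acid 17.958 mg; dipotassium phosphate 7.386 g; riboflavin 0.621 mg; ferrous sulfate heptahydrate 51.214 mg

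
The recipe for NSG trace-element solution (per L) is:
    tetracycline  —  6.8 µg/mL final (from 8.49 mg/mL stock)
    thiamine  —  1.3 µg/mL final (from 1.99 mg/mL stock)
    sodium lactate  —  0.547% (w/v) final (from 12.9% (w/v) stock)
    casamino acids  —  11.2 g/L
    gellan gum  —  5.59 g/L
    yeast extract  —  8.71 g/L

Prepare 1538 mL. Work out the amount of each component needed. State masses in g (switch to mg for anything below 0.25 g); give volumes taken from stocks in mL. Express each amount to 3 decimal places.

tetracycline 1.232 mL; thiamine 1.005 mL; sodium lactate 65.216 mL; casamino acids 17.226 g; gellan gum 8.597 g; yeast extract 13.396 g

Target volume = 1538 mL = 1.538 L.
tetracycline: C1V1 = C2V2 → 6.8 µg/mL × 1538 mL ÷ 8490 µg/mL = 1.232 mL
thiamine: C1V1 = C2V2 → 1.3 µg/mL × 1538 mL ÷ 1990 µg/mL = 1.005 mL
sodium lactate: C1V1 = C2V2 → 0.547% ÷ 12.9% × 1538 mL = 65.216 mL
casamino acids: 11.2 g/L × 1.538 L = 17.226 g
gellan gum: 5.59 g/L × 1.538 L = 8.597 g
yeast extract: 8.71 g/L × 1.538 L = 13.396 g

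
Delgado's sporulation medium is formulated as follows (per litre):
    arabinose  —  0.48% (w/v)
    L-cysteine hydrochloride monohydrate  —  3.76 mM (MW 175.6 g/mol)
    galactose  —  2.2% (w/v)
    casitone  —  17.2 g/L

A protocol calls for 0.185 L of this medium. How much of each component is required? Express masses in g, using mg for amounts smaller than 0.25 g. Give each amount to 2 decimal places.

arabinose 0.89 g; L-cysteine hydrochloride monohydrate 122.15 mg; galactose 4.07 g; casitone 3.18 g

Working volume: 0.185 L.
arabinose: 0.48% w/v = 4.8 g/L → 4.8 × 0.185 L = 0.89 g
L-cysteine hydrochloride monohydrate: 3.76 mmol/L × 175.6 mg/mmol × 0.185 L = 122.15 mg
galactose: 2.2 g per 100 mL × 185 mL ÷ 100 = 4.07 g
casitone: 17.2 g/L × 0.185 L = 3.18 g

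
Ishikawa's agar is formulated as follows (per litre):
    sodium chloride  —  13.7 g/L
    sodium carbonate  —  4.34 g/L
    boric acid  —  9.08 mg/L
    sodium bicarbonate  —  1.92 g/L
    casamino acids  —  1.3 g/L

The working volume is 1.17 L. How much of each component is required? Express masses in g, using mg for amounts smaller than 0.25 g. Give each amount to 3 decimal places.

sodium chloride 16.029 g; sodium carbonate 5.078 g; boric acid 10.624 mg; sodium bicarbonate 2.246 g; casamino acids 1.521 g

Scale factor relative to 1 L: 1.17.
sodium chloride: 13.7 g/L × 1.17 L = 16.029 g
sodium carbonate: 4.34 g/L × 1.17 L = 5.078 g
boric acid: 9.08 mg/L × 1.17 L = 10.624 mg
sodium bicarbonate: 1.92 g/L × 1.17 L = 2.246 g
casamino acids: 1.3 g/L × 1.17 L = 1.521 g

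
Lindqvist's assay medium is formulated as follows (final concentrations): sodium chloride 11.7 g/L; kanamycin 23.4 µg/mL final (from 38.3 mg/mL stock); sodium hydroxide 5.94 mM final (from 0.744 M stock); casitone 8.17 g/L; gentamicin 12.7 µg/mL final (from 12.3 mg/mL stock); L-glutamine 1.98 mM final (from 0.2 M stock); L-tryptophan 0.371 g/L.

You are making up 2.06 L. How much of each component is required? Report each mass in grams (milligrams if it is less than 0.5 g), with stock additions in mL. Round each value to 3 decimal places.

Working volume: 2.06 L.
sodium chloride: 11.7 g/L × 2.06 L = 24.102 g
kanamycin: V = C2·V2/C1 = 23.4 µg/mL × 2060 mL ÷ 38300 µg/mL = 1.259 mL
sodium hydroxide: V = C2·V2/C1 = 5.94 mM × 2060 mL ÷ 744 mM = 16.447 mL
casitone: 8.17 g/L × 2.06 L = 16.830 g
gentamicin: dilute stock: 12.7 µg/mL × 2060 mL ÷ 12300 µg/mL = 2.127 mL
L-glutamine: dilute stock: 1.98 mM × 2060 mL ÷ 200 mM = 20.394 mL
L-tryptophan: 0.371 g/L × 2.06 L = 0.764 g

sodium chloride 24.102 g; kanamycin 1.259 mL; sodium hydroxide 16.447 mL; casitone 16.830 g; gentamicin 2.127 mL; L-glutamine 20.394 mL; L-tryptophan 0.764 g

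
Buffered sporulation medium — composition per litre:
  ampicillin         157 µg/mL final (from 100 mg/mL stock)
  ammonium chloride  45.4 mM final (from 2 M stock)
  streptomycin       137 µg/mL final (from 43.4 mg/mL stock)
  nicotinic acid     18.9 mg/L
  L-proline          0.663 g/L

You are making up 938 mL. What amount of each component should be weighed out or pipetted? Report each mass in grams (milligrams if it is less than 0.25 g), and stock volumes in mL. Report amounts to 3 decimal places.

Scale factor relative to 1 L: 0.938.
ampicillin: C1V1 = C2V2 → 157 µg/mL × 938 mL ÷ 100000 µg/mL = 1.473 mL
ammonium chloride: C1V1 = C2V2 → 45.4 mM × 938 mL ÷ 2000 mM = 21.293 mL
streptomycin: C1V1 = C2V2 → 137 µg/mL × 938 mL ÷ 43400 µg/mL = 2.961 mL
nicotinic acid: 18.9 mg/L × 0.938 L = 17.728 mg
L-proline: 0.663 g/L × 0.938 L = 0.622 g

ampicillin 1.473 mL; ammonium chloride 21.293 mL; streptomycin 2.961 mL; nicotinic acid 17.728 mg; L-proline 0.622 g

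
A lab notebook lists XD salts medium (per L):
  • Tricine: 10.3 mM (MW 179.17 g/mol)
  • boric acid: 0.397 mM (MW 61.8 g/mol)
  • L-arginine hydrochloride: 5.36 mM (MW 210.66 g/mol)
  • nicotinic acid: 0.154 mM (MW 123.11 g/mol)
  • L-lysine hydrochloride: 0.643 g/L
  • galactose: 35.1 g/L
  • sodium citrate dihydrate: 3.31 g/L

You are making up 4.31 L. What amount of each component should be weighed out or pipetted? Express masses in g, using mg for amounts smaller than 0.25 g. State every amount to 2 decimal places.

Scale factor relative to 1 L: 4.31.
Tricine: 10.3 mmol/L × 179.17 g/mol × 4.31 L ÷ 1000 = 7.95 g
boric acid: 0.397 mmol/L × 61.8 mg/mmol × 4.31 L = 105.74 mg
L-arginine hydrochloride: 5.36 mmol/L × 210.66 g/mol × 4.31 L ÷ 1000 = 4.87 g
nicotinic acid: 0.154 mmol/L × 123.11 mg/mmol × 4.31 L = 81.71 mg
L-lysine hydrochloride: 0.643 g/L × 4.31 L = 2.77 g
galactose: 35.1 g/L × 4.31 L = 151.28 g
sodium citrate dihydrate: 3.31 g/L × 4.31 L = 14.27 g

Tricine 7.95 g; boric acid 105.74 mg; L-arginine hydrochloride 4.87 g; nicotinic acid 81.71 mg; L-lysine hydrochloride 2.77 g; galactose 151.28 g; sodium citrate dihydrate 14.27 g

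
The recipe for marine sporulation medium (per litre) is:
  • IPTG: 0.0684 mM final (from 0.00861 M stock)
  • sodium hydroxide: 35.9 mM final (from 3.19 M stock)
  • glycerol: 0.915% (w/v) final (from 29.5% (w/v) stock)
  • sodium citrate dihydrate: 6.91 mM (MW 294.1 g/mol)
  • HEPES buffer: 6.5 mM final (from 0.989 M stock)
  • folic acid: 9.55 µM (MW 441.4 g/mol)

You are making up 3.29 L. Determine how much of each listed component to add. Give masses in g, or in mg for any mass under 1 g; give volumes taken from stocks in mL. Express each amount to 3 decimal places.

IPTG 26.137 mL; sodium hydroxide 37.025 mL; glycerol 102.046 mL; sodium citrate dihydrate 6.686 g; HEPES buffer 21.623 mL; folic acid 13.869 mg

Scale factor relative to 1 L: 3.29.
IPTG: dilute stock: 0.0684 mM × 3290 mL ÷ 8.61 mM = 26.137 mL
sodium hydroxide: C1V1 = C2V2 → 35.9 mM × 3290 mL ÷ 3190 mM = 37.025 mL
glycerol: dilute stock: 0.915% ÷ 29.5% × 3290 mL = 102.046 mL
sodium citrate dihydrate: 6.91 mmol/L × 294.1 g/mol × 3.29 L ÷ 1000 = 6.686 g
HEPES buffer: V = C2·V2/C1 = 6.5 mM × 3290 mL ÷ 989 mM = 21.623 mL
folic acid: 9.55 µmol/L × 441.4 g/mol × 3.29 L ÷ 1000 = 13.869 mg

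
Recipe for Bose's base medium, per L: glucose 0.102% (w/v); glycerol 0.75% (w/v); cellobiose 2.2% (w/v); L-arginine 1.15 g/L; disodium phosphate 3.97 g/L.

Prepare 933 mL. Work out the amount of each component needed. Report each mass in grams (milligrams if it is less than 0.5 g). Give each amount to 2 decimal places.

glucose 0.95 g; glycerol 7.00 g; cellobiose 20.53 g; L-arginine 1.07 g; disodium phosphate 3.70 g

Working volume: 933 mL = 0.933 L.
glucose: 0.102% w/v = 1.02 g/L → 1.02 × 0.933 L = 0.95 g
glycerol: 0.75 g per 100 mL × 933 mL ÷ 100 = 7.00 g
cellobiose: 2.2% w/v = 22 g/L → 22 × 0.933 L = 20.53 g
L-arginine: 1.15 g/L × 0.933 L = 1.07 g
disodium phosphate: 3.97 g/L × 0.933 L = 3.70 g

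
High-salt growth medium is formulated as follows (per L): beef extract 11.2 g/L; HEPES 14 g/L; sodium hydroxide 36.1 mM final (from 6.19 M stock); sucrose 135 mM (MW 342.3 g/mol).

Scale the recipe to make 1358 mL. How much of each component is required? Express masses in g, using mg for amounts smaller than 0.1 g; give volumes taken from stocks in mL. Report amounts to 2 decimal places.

beef extract 15.21 g; HEPES 19.01 g; sodium hydroxide 7.92 mL; sucrose 62.75 g

Scale factor relative to 1 L: 1.358.
beef extract: 11.2 g/L × 1.358 L = 15.21 g
HEPES: 14 g/L × 1.358 L = 19.01 g
sodium hydroxide: V = C2·V2/C1 = 36.1 mM × 1358 mL ÷ 6190 mM = 7.92 mL
sucrose: 135 mmol/L × 342.3 g/mol × 1.358 L ÷ 1000 = 62.75 g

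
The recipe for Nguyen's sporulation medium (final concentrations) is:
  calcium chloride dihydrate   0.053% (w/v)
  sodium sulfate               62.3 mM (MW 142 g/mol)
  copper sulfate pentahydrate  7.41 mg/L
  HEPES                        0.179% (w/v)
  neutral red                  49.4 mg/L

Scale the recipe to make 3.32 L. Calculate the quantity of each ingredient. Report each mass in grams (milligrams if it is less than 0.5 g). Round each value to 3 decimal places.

Scale factor relative to 1 L: 3.32.
calcium chloride dihydrate: 0.053% w/v = 0.53 g/L → 0.53 × 3.32 L = 1.760 g
sodium sulfate: 62.3 mmol/L × 142 g/mol × 3.32 L ÷ 1000 = 29.371 g
copper sulfate pentahydrate: 7.41 mg/L × 3.32 L = 24.601 mg
HEPES: 0.179 g per 100 mL × 3320 mL ÷ 100 = 5.943 g
neutral red: 49.4 mg/L × 3.32 L = 164.008 mg

calcium chloride dihydrate 1.760 g; sodium sulfate 29.371 g; copper sulfate pentahydrate 24.601 mg; HEPES 5.943 g; neutral red 164.008 mg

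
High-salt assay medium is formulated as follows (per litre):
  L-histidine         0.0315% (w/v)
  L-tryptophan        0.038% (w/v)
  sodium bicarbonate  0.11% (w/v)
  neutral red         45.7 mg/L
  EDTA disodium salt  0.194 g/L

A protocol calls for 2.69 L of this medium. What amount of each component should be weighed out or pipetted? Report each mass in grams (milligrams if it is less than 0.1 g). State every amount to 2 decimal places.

Working volume: 2.69 L.
L-histidine: 0.0315 g per 100 mL × 2690 mL ÷ 100 = 0.85 g
L-tryptophan: 0.038% w/v = 0.38 g/L → 0.38 × 2.69 L = 1.02 g
sodium bicarbonate: 0.11 g per 100 mL × 2690 mL ÷ 100 = 2.96 g
neutral red: 45.7 mg/L × 2.69 L = 122.933 mg = 0.12 g
EDTA disodium salt: 0.194 g/L × 2.69 L = 0.52 g

L-histidine 0.85 g; L-tryptophan 1.02 g; sodium bicarbonate 2.96 g; neutral red 0.12 g; EDTA disodium salt 0.52 g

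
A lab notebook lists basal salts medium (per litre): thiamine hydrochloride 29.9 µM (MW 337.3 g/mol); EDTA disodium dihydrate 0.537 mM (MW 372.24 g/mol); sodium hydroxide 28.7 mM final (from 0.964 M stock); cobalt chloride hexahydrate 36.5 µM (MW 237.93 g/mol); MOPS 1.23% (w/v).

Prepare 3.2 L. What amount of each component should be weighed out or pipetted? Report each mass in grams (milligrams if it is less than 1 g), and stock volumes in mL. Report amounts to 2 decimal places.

Working volume: 3.2 L.
thiamine hydrochloride: 29.9 µmol/L × 337.3 g/mol × 3.2 L ÷ 1000 = 32.27 mg
EDTA disodium dihydrate: 0.537 mmol/L × 372.24 mg/mmol × 3.2 L = 639.66 mg
sodium hydroxide: V = C2·V2/C1 = 28.7 mM × 3200 mL ÷ 964 mM = 95.27 mL
cobalt chloride hexahydrate: 36.5 µmol/L × 237.93 g/mol × 3.2 L ÷ 1000 = 27.79 mg
MOPS: 1.23 g per 100 mL × 3200 mL ÷ 100 = 39.36 g

thiamine hydrochloride 32.27 mg; EDTA disodium dihydrate 639.66 mg; sodium hydroxide 95.27 mL; cobalt chloride hexahydrate 27.79 mg; MOPS 39.36 g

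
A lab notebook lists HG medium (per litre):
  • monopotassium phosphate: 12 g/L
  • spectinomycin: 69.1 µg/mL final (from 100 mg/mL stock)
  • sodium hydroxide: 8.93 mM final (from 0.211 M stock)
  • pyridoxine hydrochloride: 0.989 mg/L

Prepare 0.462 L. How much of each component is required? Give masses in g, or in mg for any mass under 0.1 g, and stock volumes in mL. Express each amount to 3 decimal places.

monopotassium phosphate 5.544 g; spectinomycin 0.319 mL; sodium hydroxide 19.553 mL; pyridoxine hydrochloride 0.457 mg

Working volume: 0.462 L.
monopotassium phosphate: 12 g/L × 0.462 L = 5.544 g
spectinomycin: C1V1 = C2V2 → 69.1 µg/mL × 462 mL ÷ 100000 µg/mL = 0.319 mL
sodium hydroxide: C1V1 = C2V2 → 8.93 mM × 462 mL ÷ 211 mM = 19.553 mL
pyridoxine hydrochloride: 0.989 mg/L × 0.462 L = 0.457 mg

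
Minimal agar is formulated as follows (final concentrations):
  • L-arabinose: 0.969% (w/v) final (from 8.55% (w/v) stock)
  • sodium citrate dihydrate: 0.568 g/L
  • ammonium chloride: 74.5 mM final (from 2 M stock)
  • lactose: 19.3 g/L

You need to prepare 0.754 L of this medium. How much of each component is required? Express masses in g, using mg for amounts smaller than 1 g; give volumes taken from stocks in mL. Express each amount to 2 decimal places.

L-arabinose 85.45 mL; sodium citrate dihydrate 428.27 mg; ammonium chloride 28.09 mL; lactose 14.55 g

Scale factor relative to 1 L: 0.754.
L-arabinose: V = C2·V2/C1 = 0.969% ÷ 8.55% × 754 mL = 85.45 mL
sodium citrate dihydrate: 0.568 g/L × 0.754 L = 0.428272 g = 428.27 mg
ammonium chloride: C1V1 = C2V2 → 74.5 mM × 754 mL ÷ 2000 mM = 28.09 mL
lactose: 19.3 g/L × 0.754 L = 14.55 g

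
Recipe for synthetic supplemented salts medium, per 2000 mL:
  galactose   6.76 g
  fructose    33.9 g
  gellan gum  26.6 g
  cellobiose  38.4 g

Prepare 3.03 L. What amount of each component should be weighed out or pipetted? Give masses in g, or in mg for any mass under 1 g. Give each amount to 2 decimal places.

Ratio of target to recipe volume: 3030 / 2000 = 1.515.
galactose: 6.76 g × (3030 mL / 2000 mL) = 10.24 g
fructose: 33.9 g × (3030 mL / 2000 mL) = 51.36 g
gellan gum: 26.6 g × (3030 mL / 2000 mL) = 40.30 g
cellobiose: 38.4 g × (3030 mL / 2000 mL) = 58.18 g

galactose 10.24 g; fructose 51.36 g; gellan gum 40.30 g; cellobiose 58.18 g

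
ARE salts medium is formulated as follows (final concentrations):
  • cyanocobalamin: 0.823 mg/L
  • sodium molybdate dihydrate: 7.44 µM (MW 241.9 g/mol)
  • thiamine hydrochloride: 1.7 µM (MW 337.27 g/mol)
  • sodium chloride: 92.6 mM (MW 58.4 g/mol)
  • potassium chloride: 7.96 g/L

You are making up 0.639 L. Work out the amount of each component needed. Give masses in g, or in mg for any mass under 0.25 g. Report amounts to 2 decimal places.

cyanocobalamin 0.53 mg; sodium molybdate dihydrate 1.15 mg; thiamine hydrochloride 0.37 mg; sodium chloride 3.46 g; potassium chloride 5.09 g

Working volume: 0.639 L.
cyanocobalamin: 0.823 mg/L × 0.639 L = 0.53 mg
sodium molybdate dihydrate: 7.44 µmol/L × 241.9 g/mol × 0.639 L ÷ 1000 = 1.15 mg
thiamine hydrochloride: 1.7 µmol/L × 337.27 g/mol × 0.639 L ÷ 1000 = 0.37 mg
sodium chloride: 92.6 mmol/L × 58.4 g/mol × 0.639 L ÷ 1000 = 3.46 g
potassium chloride: 7.96 g/L × 0.639 L = 5.09 g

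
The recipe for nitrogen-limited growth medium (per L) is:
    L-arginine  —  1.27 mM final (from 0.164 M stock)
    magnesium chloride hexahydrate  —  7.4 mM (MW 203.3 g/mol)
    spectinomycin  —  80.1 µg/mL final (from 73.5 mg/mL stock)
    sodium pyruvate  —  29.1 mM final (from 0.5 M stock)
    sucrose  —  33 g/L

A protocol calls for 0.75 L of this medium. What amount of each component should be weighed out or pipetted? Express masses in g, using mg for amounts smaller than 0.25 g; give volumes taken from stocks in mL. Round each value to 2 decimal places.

Working volume: 0.75 L.
L-arginine: C1V1 = C2V2 → 1.27 mM × 750 mL ÷ 164 mM = 5.81 mL
magnesium chloride hexahydrate: 7.4 mmol/L × 203.3 g/mol × 0.75 L ÷ 1000 = 1.13 g
spectinomycin: C1V1 = C2V2 → 80.1 µg/mL × 750 mL ÷ 73500 µg/mL = 0.82 mL
sodium pyruvate: C1V1 = C2V2 → 29.1 mM × 750 mL ÷ 500 mM = 43.65 mL
sucrose: 33 g/L × 0.75 L = 24.75 g

L-arginine 5.81 mL; magnesium chloride hexahydrate 1.13 g; spectinomycin 0.82 mL; sodium pyruvate 43.65 mL; sucrose 24.75 g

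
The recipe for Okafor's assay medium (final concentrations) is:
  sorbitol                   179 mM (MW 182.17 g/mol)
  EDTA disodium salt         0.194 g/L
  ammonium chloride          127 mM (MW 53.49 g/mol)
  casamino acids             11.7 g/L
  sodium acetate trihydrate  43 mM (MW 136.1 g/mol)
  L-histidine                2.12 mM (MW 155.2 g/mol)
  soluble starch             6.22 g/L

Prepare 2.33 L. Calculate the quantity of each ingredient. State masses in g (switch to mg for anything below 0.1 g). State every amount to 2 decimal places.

sorbitol 75.98 g; EDTA disodium salt 0.45 g; ammonium chloride 15.83 g; casamino acids 27.26 g; sodium acetate trihydrate 13.64 g; L-histidine 0.77 g; soluble starch 14.49 g

Scale factor relative to 1 L: 2.33.
sorbitol: 179 mmol/L × 182.17 g/mol × 2.33 L ÷ 1000 = 75.98 g
EDTA disodium salt: 0.194 g/L × 2.33 L = 0.45 g
ammonium chloride: 127 mmol/L × 53.49 g/mol × 2.33 L ÷ 1000 = 15.83 g
casamino acids: 11.7 g/L × 2.33 L = 27.26 g
sodium acetate trihydrate: 43 mmol/L × 136.1 g/mol × 2.33 L ÷ 1000 = 13.64 g
L-histidine: 2.12 mmol/L × 155.2 g/mol × 2.33 L ÷ 1000 = 0.77 g
soluble starch: 6.22 g/L × 2.33 L = 14.49 g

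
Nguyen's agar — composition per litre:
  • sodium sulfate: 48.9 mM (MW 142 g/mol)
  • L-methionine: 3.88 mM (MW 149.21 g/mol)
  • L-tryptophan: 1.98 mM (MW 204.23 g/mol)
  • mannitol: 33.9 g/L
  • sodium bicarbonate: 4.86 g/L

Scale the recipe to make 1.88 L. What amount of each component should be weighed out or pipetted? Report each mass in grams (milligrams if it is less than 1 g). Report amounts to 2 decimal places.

sodium sulfate 13.05 g; L-methionine 1.09 g; L-tryptophan 760.23 mg; mannitol 63.73 g; sodium bicarbonate 9.14 g

Working volume: 1.88 L.
sodium sulfate: 48.9 mmol/L × 142 g/mol × 1.88 L ÷ 1000 = 13.05 g
L-methionine: 3.88 mmol/L × 149.21 g/mol × 1.88 L ÷ 1000 = 1.09 g
L-tryptophan: 1.98 mmol/L × 204.23 mg/mmol × 1.88 L = 760.23 mg
mannitol: 33.9 g/L × 1.88 L = 63.73 g
sodium bicarbonate: 4.86 g/L × 1.88 L = 9.14 g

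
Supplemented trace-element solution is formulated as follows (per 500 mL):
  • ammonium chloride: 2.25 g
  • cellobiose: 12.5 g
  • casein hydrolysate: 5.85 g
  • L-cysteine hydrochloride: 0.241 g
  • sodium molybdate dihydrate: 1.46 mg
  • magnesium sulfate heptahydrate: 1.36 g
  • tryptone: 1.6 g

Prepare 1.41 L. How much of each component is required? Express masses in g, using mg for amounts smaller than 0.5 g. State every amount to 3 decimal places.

Scale factor = 1410 mL / 500 mL = 2.82.
ammonium chloride: 2.25 g × (1410 mL / 500 mL) = 6.345 g
cellobiose: 12.5 g × (1410 mL / 500 mL) = 35.250 g
casein hydrolysate: 5.85 g × (1410 mL / 500 mL) = 16.497 g
L-cysteine hydrochloride: 0.241 g × (1410 mL / 500 mL) = 0.680 g
sodium molybdate dihydrate: 1.46 mg × (1410 mL / 500 mL) = 4.117 mg
magnesium sulfate heptahydrate: 1.36 g × (1410 mL / 500 mL) = 3.835 g
tryptone: 1.6 g × (1410 mL / 500 mL) = 4.512 g

ammonium chloride 6.345 g; cellobiose 35.250 g; casein hydrolysate 16.497 g; L-cysteine hydrochloride 0.680 g; sodium molybdate dihydrate 4.117 mg; magnesium sulfate heptahydrate 3.835 g; tryptone 4.512 g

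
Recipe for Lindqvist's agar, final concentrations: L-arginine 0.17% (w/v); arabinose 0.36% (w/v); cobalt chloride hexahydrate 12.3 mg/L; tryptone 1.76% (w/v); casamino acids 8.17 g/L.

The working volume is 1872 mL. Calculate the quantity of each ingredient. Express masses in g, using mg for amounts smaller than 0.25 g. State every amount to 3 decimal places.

L-arginine 3.182 g; arabinose 6.739 g; cobalt chloride hexahydrate 23.026 mg; tryptone 32.947 g; casamino acids 15.294 g

Target volume = 1872 mL = 1.872 L.
L-arginine: 0.17 g per 100 mL × 1872 mL ÷ 100 = 3.182 g
arabinose: 0.36 g per 100 mL × 1872 mL ÷ 100 = 6.739 g
cobalt chloride hexahydrate: 12.3 mg/L × 1.872 L = 23.026 mg
tryptone: 1.76% w/v = 17.6 g/L → 17.6 × 1.872 L = 32.947 g
casamino acids: 8.17 g/L × 1.872 L = 15.294 g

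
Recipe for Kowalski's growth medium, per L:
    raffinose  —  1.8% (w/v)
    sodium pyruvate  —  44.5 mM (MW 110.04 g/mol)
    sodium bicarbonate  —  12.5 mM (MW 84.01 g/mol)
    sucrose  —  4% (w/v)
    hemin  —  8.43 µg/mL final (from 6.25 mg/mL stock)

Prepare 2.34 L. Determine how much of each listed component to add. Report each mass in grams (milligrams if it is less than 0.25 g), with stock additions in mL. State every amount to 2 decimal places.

raffinose 42.12 g; sodium pyruvate 11.46 g; sodium bicarbonate 2.46 g; sucrose 93.60 g; hemin 3.16 mL

Scale factor relative to 1 L: 2.34.
raffinose: 1.8 g per 100 mL × 2340 mL ÷ 100 = 42.12 g
sodium pyruvate: 44.5 mmol/L × 110.04 g/mol × 2.34 L ÷ 1000 = 11.46 g
sodium bicarbonate: 12.5 mmol/L × 84.01 g/mol × 2.34 L ÷ 1000 = 2.46 g
sucrose: 4 g per 100 mL × 2340 mL ÷ 100 = 93.60 g
hemin: C1V1 = C2V2 → 8.43 µg/mL × 2340 mL ÷ 6250 µg/mL = 3.16 mL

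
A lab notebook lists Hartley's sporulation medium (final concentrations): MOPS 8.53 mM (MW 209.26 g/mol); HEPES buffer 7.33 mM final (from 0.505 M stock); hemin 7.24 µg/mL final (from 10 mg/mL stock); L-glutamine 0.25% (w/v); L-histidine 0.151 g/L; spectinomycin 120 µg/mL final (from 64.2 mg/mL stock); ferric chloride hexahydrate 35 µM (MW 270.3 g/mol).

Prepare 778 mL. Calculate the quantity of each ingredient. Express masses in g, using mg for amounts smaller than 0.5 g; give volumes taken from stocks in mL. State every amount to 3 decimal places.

MOPS 1.389 g; HEPES buffer 11.293 mL; hemin 0.563 mL; L-glutamine 1.945 g; L-histidine 117.478 mg; spectinomycin 1.454 mL; ferric chloride hexahydrate 7.360 mg

Target volume = 778 mL = 0.778 L.
MOPS: 8.53 mmol/L × 209.26 g/mol × 0.778 L ÷ 1000 = 1.389 g
HEPES buffer: dilute stock: 7.33 mM × 778 mL ÷ 505 mM = 11.293 mL
hemin: dilute stock: 7.24 µg/mL × 778 mL ÷ 10000 µg/mL = 0.563 mL
L-glutamine: 0.25 g per 100 mL × 778 mL ÷ 100 = 1.945 g
L-histidine: 0.151 g/L × 0.778 L = 0.117478 g = 117.478 mg
spectinomycin: V = C2·V2/C1 = 120 µg/mL × 778 mL ÷ 64200 µg/mL = 1.454 mL
ferric chloride hexahydrate: 35 µmol/L × 270.3 g/mol × 0.778 L ÷ 1000 = 7.360 mg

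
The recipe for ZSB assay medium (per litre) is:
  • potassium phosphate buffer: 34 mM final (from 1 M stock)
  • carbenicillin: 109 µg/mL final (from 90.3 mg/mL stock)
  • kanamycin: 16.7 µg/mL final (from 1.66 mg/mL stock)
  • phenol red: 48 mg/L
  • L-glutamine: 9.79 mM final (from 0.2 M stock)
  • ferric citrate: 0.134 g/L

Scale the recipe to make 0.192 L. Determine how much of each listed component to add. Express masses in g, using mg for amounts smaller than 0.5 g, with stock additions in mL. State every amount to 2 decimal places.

Working volume: 0.192 L.
potassium phosphate buffer: V = C2·V2/C1 = 34 mM × 192 mL ÷ 1000 mM = 6.53 mL
carbenicillin: dilute stock: 109 µg/mL × 192 mL ÷ 90300 µg/mL = 0.23 mL
kanamycin: dilute stock: 16.7 µg/mL × 192 mL ÷ 1660 µg/mL = 1.93 mL
phenol red: 48 mg/L × 0.192 L = 9.22 mg
L-glutamine: dilute stock: 9.79 mM × 192 mL ÷ 200 mM = 9.40 mL
ferric citrate: 0.134 g/L × 0.192 L = 0.025728 g = 25.73 mg

potassium phosphate buffer 6.53 mL; carbenicillin 0.23 mL; kanamycin 1.93 mL; phenol red 9.22 mg; L-glutamine 9.40 mL; ferric citrate 25.73 mg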